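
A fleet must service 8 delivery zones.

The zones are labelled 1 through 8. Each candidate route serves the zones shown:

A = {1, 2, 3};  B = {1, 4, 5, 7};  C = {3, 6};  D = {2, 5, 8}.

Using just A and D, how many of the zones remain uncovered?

Union of A, D = {1, 2, 3, 5, 8}.
Not covered: 4, 6, 7 — 3 zones.

3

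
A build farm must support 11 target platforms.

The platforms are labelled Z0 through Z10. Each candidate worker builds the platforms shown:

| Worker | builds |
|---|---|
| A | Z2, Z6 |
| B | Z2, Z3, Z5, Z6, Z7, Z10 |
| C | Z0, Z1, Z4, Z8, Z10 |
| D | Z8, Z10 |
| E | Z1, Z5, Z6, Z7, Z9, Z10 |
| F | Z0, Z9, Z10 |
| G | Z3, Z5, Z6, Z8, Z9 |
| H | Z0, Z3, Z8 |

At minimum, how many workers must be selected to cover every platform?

B and C and F together: B ∪ C ∪ F = {Z0, Z1, Z2, Z3, Z4, Z5, Z6, Z7, Z8, Z9, Z10} — every platform is covered.
Only C contains Z4, so C is forced; the remaining 6 platforms need at least 2 more workers (each remaining worker adds at most 5) — so at least 3 workers are needed, and 3 is optimal.

3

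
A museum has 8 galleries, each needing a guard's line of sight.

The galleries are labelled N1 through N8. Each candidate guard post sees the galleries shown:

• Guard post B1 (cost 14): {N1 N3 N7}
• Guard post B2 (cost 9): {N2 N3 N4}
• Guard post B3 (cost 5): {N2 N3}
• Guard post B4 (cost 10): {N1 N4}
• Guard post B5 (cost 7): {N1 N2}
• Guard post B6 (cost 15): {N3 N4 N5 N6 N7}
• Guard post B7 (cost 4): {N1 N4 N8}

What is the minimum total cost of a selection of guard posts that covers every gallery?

B3, B6, B7 together cover every gallery (B3 ∪ B6 ∪ B7 = {N1, N2, N3, N4, N5, N6, N7, N8}); total cost 5 + 15 + 4 = 24.
No covering selection has total cost below 24.

24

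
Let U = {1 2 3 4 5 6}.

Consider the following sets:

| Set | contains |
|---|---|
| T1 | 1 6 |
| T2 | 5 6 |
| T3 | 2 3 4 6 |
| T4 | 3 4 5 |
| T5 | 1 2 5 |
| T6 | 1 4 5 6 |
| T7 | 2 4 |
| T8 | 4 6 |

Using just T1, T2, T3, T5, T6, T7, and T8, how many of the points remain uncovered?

Union of T1, T2, T3, T5, T6, T7, T8 = {1, 2, 3, 4, 5, 6} — that's every point, so 0 are uncovered.

0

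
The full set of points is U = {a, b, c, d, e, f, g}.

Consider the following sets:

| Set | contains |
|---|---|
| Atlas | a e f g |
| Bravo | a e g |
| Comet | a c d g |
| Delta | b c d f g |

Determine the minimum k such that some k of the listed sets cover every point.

2

Bravo and Delta cover everything between them: the union {a, b, c, d, e, f, g} is all of U.
No single set has all 7 points (the largest, Delta, has 5), so 2 is optimal.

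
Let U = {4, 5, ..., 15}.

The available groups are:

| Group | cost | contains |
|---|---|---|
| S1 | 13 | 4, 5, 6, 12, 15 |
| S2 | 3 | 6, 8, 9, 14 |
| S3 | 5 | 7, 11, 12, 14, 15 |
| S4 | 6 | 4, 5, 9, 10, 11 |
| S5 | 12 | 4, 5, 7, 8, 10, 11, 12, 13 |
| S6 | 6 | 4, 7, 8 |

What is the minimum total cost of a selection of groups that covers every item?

20

S2, S3, S5 together cover every item (S2 ∪ S3 ∪ S5 = {4, 5, 6, 7, 8, 9, 10, 11, 12, 13, 14, 15}); total cost 3 + 5 + 12 = 20.
The greedy pick S2, S3, S4, S5 costs 26; no covering selection beats 20.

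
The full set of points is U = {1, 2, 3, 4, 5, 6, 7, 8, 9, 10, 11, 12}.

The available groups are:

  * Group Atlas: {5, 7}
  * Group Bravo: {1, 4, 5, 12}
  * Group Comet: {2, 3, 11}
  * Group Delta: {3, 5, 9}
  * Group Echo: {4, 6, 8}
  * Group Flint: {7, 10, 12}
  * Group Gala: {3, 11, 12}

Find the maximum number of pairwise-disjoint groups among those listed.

3

Atlas, Echo, Gala are pairwise disjoint (Atlas={5,7}; Echo={4,6,8}; Gala={3,11,12}).
Every remaining group overlaps one of these, and no 4 of the listed groups are pairwise disjoint, so 3 is the maximum.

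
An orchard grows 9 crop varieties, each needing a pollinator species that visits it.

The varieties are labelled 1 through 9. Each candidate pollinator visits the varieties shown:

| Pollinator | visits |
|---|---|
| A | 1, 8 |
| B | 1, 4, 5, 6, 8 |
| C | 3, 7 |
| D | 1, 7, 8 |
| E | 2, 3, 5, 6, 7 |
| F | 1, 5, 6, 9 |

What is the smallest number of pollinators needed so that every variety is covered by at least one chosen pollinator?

3

Take {B, E, F}. Their union is {1, 2, 3, 4, 5, 6, 7, 8, 9}, which is all 9 varieties.
Only E contains 2, so E is forced; the remaining 4 varieties need at least 2 more pollinators (each remaining pollinator adds at most 3) — so at least 3 pollinators are needed, and 3 is optimal.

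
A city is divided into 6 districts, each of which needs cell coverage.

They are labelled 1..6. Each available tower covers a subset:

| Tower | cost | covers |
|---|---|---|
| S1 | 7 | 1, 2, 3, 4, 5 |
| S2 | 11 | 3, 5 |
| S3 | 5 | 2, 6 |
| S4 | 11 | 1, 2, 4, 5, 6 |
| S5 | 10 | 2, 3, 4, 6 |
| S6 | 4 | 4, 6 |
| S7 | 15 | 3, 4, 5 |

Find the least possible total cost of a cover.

11

S1, S6 together cover every district (S1 ∪ S6 = {1, 2, 3, 4, 5, 6}); total cost 7 + 4 = 11.
No covering selection has total cost below 11.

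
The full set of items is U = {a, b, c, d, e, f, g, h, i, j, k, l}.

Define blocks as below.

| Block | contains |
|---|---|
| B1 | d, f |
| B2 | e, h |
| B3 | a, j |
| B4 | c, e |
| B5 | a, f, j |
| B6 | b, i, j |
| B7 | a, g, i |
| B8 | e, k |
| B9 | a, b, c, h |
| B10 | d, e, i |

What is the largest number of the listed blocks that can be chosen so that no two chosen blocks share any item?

B1, B7, B8 are pairwise disjoint (B1={d,f}; B7={a,g,i}; B8={e,k}).
Every remaining block overlaps one of these, and no 4 of the listed blocks are pairwise disjoint, so 3 is the maximum.

3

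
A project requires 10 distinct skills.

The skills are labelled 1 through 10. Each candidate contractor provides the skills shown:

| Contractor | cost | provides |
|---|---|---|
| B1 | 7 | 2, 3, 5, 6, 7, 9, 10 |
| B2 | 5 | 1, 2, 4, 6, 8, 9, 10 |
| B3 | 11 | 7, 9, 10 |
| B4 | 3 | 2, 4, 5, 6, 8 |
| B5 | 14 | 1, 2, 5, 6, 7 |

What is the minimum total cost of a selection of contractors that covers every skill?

12

B1, B2 together cover every skill (B1 ∪ B2 = {1, 2, 3, 4, 5, 6, 7, 8, 9, 10}); total cost 7 + 5 = 12.
The greedy pick B4, B2, B1 costs 15; no covering selection beats 12.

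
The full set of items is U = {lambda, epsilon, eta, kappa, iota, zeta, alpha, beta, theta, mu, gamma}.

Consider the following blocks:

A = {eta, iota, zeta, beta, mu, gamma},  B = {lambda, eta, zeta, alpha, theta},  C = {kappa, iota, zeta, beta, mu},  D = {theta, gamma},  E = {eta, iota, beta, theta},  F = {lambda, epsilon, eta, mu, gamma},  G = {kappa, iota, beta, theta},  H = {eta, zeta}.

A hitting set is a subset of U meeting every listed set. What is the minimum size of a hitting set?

Take T = {eta, kappa, gamma}. Each listed block contains at least one of these, so T is a hitting set of size 3.
No choice of 2 items meets every block, so 3 is the minimum.

3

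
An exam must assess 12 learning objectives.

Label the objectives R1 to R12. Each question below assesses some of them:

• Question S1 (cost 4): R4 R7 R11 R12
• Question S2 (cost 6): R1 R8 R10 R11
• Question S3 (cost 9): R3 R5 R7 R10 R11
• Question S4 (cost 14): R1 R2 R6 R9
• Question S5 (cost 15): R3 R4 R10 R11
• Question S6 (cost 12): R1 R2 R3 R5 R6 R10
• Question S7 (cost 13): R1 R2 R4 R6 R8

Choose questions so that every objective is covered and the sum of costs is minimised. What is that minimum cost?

33

S1, S2, S3, S4 together cover every objective (S1 ∪ S2 ∪ S3 ∪ S4 = {R1, R2, R3, R4, R5, R6, R7, R8, R9, R10, R11, R12}); total cost 4 + 6 + 9 + 14 = 33.
The greedy pick S1, S2, S6, S4 costs 36; no covering selection beats 33.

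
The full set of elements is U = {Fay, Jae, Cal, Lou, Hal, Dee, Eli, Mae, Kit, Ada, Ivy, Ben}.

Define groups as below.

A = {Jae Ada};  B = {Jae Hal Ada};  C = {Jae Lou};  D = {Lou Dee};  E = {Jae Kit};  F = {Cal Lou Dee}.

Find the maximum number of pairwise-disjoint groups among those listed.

E, F are pairwise disjoint (E={Jae,Kit}; F={Cal,Lou,Dee}).
Every remaining group overlaps one of these, and no 3 of the listed groups are pairwise disjoint, so 2 is the maximum.

2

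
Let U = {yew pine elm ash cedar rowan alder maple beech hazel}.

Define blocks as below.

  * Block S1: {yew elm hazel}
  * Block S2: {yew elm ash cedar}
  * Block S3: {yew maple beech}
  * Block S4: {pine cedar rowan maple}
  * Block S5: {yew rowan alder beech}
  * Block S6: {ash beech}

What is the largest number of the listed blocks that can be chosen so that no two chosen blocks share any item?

3

S1, S4, S6 are pairwise disjoint (S1={yew,elm,hazel}; S4={pine,cedar,rowan,maple}; S6={ash,beech}).
Every remaining block overlaps one of these, and no 4 of the listed blocks are pairwise disjoint, so 3 is the maximum.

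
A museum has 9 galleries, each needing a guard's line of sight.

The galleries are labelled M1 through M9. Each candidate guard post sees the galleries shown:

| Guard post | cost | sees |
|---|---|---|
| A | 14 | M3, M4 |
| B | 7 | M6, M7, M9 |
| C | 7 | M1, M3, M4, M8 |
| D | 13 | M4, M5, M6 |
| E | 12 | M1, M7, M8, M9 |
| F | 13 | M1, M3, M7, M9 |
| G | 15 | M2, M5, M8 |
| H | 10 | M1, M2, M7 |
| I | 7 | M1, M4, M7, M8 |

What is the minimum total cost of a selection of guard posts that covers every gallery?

B, C, G together cover every gallery (B ∪ C ∪ G = {M1, M2, M3, M4, M5, M6, M7, M8, M9}); total cost 7 + 7 + 15 = 29.
No covering selection has total cost below 29.

29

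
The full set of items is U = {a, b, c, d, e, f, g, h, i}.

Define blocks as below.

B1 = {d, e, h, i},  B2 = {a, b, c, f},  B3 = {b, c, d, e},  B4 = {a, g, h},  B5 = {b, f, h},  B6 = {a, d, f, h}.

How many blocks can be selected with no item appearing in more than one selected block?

2

B1, B2 are pairwise disjoint (B1={d,e,h,i}; B2={a,b,c,f}).
Every remaining block overlaps one of these, and no 3 of the listed blocks are pairwise disjoint, so 2 is the maximum.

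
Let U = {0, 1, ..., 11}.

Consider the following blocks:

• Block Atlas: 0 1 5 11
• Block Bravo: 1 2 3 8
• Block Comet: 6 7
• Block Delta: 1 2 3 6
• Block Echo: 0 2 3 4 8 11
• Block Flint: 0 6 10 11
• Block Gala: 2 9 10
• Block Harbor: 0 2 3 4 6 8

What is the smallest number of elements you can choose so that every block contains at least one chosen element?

H = {2, 6, 11} meets every block (each contains at least one member of H), and |H| = 3.
The blocks Atlas, Comet, Gala are pairwise disjoint, so any hitting set needs a separate element for each — at least 3. Hence 3 is optimal.

3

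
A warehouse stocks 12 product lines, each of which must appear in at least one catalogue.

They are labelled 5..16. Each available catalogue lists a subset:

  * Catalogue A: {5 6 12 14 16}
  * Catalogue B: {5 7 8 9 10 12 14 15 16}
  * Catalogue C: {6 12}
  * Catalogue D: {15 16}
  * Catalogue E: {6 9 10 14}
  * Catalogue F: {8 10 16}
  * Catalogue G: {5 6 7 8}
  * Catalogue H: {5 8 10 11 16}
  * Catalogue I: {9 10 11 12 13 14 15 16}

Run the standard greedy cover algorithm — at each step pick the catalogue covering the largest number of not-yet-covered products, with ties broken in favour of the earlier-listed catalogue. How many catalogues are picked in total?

3

Greedy: pick B (covers 9 new) → pick I (covers 2 new) → pick A (covers 1 new). Total picks: 3.
(The true minimum cover uses only 2 catalogues, so greedy is not optimal here.)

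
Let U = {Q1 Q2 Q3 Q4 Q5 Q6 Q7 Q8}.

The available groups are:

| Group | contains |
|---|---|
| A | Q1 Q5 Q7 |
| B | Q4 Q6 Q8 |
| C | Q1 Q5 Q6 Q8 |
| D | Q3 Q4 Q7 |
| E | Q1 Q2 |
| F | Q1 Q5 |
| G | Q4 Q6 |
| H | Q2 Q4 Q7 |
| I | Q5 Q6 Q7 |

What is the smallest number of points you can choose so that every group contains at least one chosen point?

3

T = {Q1, Q4, Q7} meets every group (each contains at least one member of T), and |T| = 3.
No choice of 2 points meets every group, so 3 is the minimum.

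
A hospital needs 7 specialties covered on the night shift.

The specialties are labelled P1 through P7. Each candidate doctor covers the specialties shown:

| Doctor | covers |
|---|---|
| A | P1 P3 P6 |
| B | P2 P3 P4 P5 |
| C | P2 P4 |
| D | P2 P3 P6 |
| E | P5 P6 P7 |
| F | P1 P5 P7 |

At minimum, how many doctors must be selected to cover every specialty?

C and D and F together: C ∪ D ∪ F = {P1, P2, P3, P4, P5, P6, P7} — every specialty is covered.
No 2 of the 6 doctors cover everything (all 15 combinations miss at least one specialty), so 3 is optimal.

3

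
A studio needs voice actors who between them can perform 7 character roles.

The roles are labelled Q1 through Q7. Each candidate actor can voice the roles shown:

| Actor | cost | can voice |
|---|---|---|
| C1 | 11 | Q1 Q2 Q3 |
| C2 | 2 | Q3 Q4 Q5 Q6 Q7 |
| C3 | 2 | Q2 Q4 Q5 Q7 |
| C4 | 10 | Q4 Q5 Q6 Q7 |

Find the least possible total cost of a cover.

C1, C2 together cover every role (C1 ∪ C2 = {Q1, Q2, Q3, Q4, Q5, Q6, Q7}); total cost 11 + 2 = 13.
The greedy pick C2, C3, C1 costs 15; no covering selection beats 13.

13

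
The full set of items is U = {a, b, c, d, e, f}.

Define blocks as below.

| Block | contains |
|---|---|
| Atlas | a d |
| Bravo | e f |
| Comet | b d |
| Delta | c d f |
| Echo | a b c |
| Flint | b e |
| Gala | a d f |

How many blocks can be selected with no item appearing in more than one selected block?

2

Atlas, Flint are pairwise disjoint (Atlas={a,d}; Flint={b,e}).
Every remaining block overlaps one of these, and no 3 of the listed blocks are pairwise disjoint, so 2 is the maximum.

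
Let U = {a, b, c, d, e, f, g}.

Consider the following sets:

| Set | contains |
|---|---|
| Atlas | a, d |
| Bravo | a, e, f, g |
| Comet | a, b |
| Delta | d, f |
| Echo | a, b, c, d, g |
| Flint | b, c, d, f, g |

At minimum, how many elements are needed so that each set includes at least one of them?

2

The 2 elements {a, d} hit every set.
The sets Comet, Delta are pairwise disjoint, so any hitting set needs a separate element for each — at least 2. Hence 2 is optimal.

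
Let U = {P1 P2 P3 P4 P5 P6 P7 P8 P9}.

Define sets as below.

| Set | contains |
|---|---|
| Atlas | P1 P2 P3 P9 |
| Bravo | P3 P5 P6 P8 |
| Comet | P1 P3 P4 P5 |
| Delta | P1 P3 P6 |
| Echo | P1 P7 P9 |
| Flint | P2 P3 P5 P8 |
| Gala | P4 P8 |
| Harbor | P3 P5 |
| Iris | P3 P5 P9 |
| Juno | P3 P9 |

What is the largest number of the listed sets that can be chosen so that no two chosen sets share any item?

Echo, Gala, Harbor are pairwise disjoint (Echo={P1,P7,P9}; Gala={P4,P8}; Harbor={P3,P5}).
Every remaining set overlaps one of these, and no 4 of the listed sets are pairwise disjoint, so 3 is the maximum.

3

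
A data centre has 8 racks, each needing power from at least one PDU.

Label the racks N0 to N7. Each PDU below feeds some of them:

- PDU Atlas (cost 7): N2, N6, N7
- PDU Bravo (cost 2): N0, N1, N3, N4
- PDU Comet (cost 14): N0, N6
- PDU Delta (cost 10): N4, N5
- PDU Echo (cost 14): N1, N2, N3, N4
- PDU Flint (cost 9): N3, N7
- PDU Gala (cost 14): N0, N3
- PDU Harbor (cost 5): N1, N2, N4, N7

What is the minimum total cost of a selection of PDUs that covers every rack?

19

Atlas, Bravo, Delta together cover every rack (Atlas ∪ Bravo ∪ Delta = {N0, N1, N2, N3, N4, N5, N6, N7}); total cost 7 + 2 + 10 = 19.
No covering selection has total cost below 19.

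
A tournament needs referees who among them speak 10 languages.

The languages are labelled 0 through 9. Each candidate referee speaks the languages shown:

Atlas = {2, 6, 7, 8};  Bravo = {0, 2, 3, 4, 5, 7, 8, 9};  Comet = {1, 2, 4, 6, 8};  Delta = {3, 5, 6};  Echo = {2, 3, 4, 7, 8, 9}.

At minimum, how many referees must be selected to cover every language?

2

Take {Bravo, Comet}. Their union is {0, 1, 2, 3, 4, 5, 6, 7, 8, 9}, which is all 10 languages.
No single referee has all 10 languages (the largest, Bravo, has 8), so 2 is optimal.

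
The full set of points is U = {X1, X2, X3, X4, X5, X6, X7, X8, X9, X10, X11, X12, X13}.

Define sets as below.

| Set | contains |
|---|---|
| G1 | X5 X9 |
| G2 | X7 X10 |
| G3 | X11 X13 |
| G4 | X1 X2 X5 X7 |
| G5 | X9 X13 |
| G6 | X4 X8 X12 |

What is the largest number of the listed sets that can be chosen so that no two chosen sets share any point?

4

G1, G2, G3, G6 are pairwise disjoint (G1={X5,X9}; G2={X7,X10}; G3={X11,X13}; G6={X4,X8,X12}).
Every remaining set overlaps one of these, and no 5 of the listed sets are pairwise disjoint, so 4 is the maximum.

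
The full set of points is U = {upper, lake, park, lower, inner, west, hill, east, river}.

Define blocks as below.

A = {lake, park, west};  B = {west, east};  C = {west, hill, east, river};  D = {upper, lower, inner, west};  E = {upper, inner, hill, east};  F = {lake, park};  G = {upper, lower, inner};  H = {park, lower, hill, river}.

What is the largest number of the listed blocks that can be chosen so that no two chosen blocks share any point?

C, F, G are pairwise disjoint (C={west,hill,east,river}; F={lake,park}; G={upper,lower,inner}).
Every remaining block overlaps one of these, and no 4 of the listed blocks are pairwise disjoint, so 3 is the maximum.

3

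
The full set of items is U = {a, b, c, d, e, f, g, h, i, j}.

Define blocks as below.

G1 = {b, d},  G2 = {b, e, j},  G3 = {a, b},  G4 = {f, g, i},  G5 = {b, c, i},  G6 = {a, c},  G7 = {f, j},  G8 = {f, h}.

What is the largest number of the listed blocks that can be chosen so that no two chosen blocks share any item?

G1, G6, G7 are pairwise disjoint (G1={b,d}; G6={a,c}; G7={f,j}).
Every remaining block overlaps one of these, and no 4 of the listed blocks are pairwise disjoint, so 3 is the maximum.

3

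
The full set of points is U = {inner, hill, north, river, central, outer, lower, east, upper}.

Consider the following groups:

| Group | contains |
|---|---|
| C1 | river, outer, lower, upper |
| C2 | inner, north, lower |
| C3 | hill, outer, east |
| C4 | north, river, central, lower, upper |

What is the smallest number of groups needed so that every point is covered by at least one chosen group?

3

C2, C3, and C4 cover everything between them: the union {inner, hill, north, river, central, outer, lower, east, upper} is all of U.
Only C2 contains inner, so C2 is forced; the remaining 6 points need at least 2 more groups (each remaining group adds at most 3) — so at least 3 groups are needed, and 3 is optimal.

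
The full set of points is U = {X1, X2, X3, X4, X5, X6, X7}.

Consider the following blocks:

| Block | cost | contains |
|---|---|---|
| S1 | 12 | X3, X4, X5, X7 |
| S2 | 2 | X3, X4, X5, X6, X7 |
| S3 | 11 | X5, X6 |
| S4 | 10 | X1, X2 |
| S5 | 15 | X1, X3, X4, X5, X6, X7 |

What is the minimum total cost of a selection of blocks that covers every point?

12

S2, S4 together cover every point (S2 ∪ S4 = {X1, X2, X3, X4, X5, X6, X7}); total cost 2 + 10 = 12.
No covering selection has total cost below 12.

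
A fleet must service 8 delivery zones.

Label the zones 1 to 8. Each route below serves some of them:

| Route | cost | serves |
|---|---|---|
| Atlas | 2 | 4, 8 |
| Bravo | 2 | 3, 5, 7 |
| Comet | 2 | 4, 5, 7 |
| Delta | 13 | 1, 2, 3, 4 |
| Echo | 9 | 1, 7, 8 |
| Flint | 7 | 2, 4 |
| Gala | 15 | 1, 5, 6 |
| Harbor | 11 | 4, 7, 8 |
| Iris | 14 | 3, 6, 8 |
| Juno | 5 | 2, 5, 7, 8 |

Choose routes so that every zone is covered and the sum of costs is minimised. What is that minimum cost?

24

Bravo, Comet, Gala, Juno together cover every zone (Bravo ∪ Comet ∪ Gala ∪ Juno = {1, 2, 3, 4, 5, 6, 7, 8}); total cost 2 + 2 + 15 + 5 = 24.
No covering selection has total cost below 24.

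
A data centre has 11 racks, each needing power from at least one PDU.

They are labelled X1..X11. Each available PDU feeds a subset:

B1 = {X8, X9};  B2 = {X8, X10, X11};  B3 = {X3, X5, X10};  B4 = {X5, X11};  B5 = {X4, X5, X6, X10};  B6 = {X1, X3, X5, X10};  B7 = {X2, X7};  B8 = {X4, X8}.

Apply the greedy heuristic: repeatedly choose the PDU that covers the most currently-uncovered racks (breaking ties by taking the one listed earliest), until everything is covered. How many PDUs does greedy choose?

Greedy: pick B5 (covers 4 new) → pick B1 (covers 2 new) → pick B6 (covers 2 new) → pick B7 (covers 2 new) → pick B2 (covers 1 new). Total picks: 5.

5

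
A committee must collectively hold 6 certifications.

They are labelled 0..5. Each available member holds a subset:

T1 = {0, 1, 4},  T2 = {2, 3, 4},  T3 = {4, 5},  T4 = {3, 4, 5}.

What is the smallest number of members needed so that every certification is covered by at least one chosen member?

3

Take {T1, T2, T4}. Their union is {0, 1, 2, 3, 4, 5}, which is all 6 certifications.
Only T1 contains 0, so T1 is forced; the remaining 3 certifications need at least 2 more members (each remaining member adds at most 2) — so at least 3 members are needed, and 3 is optimal.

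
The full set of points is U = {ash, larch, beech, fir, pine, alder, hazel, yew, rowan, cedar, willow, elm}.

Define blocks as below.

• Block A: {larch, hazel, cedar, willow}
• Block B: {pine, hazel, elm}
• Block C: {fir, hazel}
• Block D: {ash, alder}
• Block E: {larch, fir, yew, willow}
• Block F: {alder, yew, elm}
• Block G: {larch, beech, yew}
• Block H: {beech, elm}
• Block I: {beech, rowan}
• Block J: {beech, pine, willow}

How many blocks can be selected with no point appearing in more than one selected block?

4

B, D, E, I are pairwise disjoint (B={pine,hazel,elm}; D={ash,alder}; E={larch,fir,yew,willow}; I={beech,rowan}).
Every remaining block overlaps one of these, and no 5 of the listed blocks are pairwise disjoint, so 4 is the maximum.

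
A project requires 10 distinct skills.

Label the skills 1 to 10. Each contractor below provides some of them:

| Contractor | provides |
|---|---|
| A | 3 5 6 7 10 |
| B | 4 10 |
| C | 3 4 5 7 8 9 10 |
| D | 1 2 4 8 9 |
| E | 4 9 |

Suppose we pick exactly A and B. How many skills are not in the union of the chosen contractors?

4

Union of A, B = {3, 4, 5, 6, 7, 10}.
Not covered: 1, 2, 8, 9 — 4 skills.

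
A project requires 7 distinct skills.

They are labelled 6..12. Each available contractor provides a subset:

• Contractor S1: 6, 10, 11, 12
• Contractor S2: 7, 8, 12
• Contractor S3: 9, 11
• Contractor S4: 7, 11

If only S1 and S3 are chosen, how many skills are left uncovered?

Union of S1, S3 = {6, 9, 10, 11, 12}.
Not covered: 7, 8 — 2 skills.

2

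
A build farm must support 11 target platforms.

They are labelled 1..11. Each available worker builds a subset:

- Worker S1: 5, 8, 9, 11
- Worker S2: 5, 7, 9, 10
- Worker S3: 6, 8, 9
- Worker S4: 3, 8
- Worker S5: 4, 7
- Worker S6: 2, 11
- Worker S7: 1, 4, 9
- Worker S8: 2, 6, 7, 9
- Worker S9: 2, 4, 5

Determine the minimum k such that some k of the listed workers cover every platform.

5

S1 and S2 and S4 and S7 and S8 together: S1 ∪ S2 ∪ S4 ∪ S7 ∪ S8 = {1, 2, 3, 4, 5, 6, 7, 8, 9, 10, 11} — every platform is covered.
Only S2 contains 10, so S2 is forced; the remaining 7 platforms need at least 4 more workers (each remaining worker adds at most 2) — so at least 5 workers are needed, and 5 is optimal.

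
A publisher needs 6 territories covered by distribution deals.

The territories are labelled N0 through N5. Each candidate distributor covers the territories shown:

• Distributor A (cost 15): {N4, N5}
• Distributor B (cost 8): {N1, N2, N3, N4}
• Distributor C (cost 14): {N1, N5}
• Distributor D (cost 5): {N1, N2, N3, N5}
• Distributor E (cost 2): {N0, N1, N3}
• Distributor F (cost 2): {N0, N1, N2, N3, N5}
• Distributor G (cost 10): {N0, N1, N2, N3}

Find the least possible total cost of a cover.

B, F together cover every territory (B ∪ F = {N0, N1, N2, N3, N4, N5}); total cost 8 + 2 = 10.
No covering selection has total cost below 10.

10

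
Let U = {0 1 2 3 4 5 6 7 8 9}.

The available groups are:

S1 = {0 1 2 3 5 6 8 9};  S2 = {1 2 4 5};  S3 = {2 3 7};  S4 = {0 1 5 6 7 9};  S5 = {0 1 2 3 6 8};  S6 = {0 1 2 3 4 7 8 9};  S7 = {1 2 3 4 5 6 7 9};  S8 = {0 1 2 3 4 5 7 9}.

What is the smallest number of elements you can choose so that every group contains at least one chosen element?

H = {2, 6} meets every group (each contains at least one member of H), and |H| = 2.
No single element lies in every group, so at least 2 are needed and 2 is optimal.

2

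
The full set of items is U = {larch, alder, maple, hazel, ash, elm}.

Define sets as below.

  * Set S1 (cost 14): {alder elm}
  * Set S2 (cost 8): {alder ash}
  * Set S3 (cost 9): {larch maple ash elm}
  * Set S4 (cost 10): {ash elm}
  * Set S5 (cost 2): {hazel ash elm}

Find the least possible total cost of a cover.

19

S2, S3, S5 together cover every item (S2 ∪ S3 ∪ S5 = {larch, alder, maple, hazel, ash, elm}); total cost 8 + 9 + 2 = 19.
No covering selection has total cost below 19.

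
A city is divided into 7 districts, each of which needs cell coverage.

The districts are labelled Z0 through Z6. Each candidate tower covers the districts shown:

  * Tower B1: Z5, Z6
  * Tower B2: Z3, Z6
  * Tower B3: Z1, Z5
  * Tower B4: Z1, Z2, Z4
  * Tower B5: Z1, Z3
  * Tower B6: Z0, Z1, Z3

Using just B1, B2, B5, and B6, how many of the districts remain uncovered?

Union of B1, B2, B5, B6 = {Z0, Z1, Z3, Z5, Z6}.
Not covered: Z2, Z4 — 2 districts.

2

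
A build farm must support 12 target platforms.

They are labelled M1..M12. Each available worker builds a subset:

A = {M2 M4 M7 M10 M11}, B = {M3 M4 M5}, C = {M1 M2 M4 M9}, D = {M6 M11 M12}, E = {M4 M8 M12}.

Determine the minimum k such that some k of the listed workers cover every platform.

5

Take {A, B, C, D, E}. Their union is {M1, M2, M3, M4, M5, M6, M7, M8, M9, M10, M11, M12}, which is all 12 platforms.
Only A contains M7, so A is forced; the remaining 7 platforms need at least 4 more workers (each remaining worker adds at most 2) — so at least 5 workers are needed, and 5 is optimal.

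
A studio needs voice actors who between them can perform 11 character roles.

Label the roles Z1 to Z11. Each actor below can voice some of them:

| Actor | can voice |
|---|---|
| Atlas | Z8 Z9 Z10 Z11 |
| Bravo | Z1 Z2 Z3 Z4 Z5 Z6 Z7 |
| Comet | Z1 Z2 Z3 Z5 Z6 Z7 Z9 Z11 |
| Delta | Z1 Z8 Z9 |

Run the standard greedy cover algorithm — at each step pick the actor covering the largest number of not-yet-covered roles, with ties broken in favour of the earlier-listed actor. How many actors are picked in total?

Greedy: pick Comet (covers 8 new) → pick Atlas (covers 2 new) → pick Bravo (covers 1 new). Total picks: 3.
(The true minimum cover uses only 2 actors, so greedy is not optimal here.)

3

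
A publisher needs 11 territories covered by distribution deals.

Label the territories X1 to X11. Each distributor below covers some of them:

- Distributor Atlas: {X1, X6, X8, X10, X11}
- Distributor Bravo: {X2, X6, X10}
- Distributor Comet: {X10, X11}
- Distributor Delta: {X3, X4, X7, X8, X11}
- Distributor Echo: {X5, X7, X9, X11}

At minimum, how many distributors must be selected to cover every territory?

Atlas and Bravo and Delta and Echo together: Atlas ∪ Bravo ∪ Delta ∪ Echo = {X1, X2, X3, X4, X5, X6, X7, X8, X9, X10, X11} — every territory is covered.
No 3 of the 5 distributors cover everything (all 10 combinations miss at least one territory), so 4 is optimal.

4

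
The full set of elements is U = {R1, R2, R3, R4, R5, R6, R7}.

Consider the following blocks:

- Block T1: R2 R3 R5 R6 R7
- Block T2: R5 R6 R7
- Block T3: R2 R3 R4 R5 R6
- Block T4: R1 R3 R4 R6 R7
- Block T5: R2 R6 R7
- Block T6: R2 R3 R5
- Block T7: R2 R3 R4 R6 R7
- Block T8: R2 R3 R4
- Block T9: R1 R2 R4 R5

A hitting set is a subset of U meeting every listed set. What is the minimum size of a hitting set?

2

Take H = {R2, R7}. Each listed block contains at least one of these, so H is a hitting set of size 2.
The blocks T2, T8 are pairwise disjoint, so any hitting set needs a separate element for each — at least 2. Hence 2 is optimal.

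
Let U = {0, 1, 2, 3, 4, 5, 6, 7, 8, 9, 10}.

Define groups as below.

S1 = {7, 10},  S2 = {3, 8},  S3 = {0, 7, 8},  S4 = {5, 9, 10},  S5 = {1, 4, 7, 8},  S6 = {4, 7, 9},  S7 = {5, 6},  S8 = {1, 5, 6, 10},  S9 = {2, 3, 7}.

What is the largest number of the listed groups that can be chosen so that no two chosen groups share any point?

S2, S6, S8 are pairwise disjoint (S2={3,8}; S6={4,7,9}; S8={1,5,6,10}).
Every remaining group overlaps one of these, and no 4 of the listed groups are pairwise disjoint, so 3 is the maximum.

3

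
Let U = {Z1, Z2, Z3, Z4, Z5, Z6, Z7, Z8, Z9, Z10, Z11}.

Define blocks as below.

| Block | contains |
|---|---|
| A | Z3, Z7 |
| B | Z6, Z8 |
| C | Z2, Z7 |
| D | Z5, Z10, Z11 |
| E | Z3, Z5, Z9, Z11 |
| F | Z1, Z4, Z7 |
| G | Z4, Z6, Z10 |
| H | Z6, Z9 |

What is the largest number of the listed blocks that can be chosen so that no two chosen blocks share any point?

A, B, D are pairwise disjoint (A={Z3,Z7}; B={Z6,Z8}; D={Z5,Z10,Z11}).
Every remaining block overlaps one of these, and no 4 of the listed blocks are pairwise disjoint, so 3 is the maximum.

3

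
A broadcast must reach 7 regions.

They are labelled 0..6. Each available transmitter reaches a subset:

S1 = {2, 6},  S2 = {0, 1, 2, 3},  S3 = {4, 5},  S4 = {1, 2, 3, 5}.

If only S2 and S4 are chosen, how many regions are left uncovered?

2

Union of S2, S4 = {0, 1, 2, 3, 5}.
Not covered: 4, 6 — 2 regions.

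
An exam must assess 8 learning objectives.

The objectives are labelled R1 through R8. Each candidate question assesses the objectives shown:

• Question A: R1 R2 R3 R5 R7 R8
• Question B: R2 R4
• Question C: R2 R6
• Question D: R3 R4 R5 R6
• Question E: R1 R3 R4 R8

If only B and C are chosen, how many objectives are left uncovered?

Union of B, C = {R2, R4, R6}.
Not covered: R1, R3, R5, R7, R8 — 5 objectives.

5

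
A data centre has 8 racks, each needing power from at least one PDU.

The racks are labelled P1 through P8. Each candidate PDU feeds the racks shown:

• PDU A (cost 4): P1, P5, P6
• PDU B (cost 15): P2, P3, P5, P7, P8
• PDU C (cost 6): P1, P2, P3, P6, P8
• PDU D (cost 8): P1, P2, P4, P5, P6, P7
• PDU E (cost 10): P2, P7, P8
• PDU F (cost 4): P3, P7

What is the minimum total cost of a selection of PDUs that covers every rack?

C, D together cover every rack (C ∪ D = {P1, P2, P3, P4, P5, P6, P7, P8}); total cost 6 + 8 = 14.
No covering selection has total cost below 14.

14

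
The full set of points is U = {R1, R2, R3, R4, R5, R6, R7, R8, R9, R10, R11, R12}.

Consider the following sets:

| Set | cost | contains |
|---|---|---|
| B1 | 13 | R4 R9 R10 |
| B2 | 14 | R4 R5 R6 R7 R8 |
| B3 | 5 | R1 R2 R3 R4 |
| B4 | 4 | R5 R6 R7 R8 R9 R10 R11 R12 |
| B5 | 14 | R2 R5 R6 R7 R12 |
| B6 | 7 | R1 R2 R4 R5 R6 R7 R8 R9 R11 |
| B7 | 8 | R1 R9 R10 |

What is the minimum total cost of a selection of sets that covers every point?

B3, B4 together cover every point (B3 ∪ B4 = {R1, R2, R3, R4, R5, R6, R7, R8, R9, R10, R11, R12}); total cost 5 + 4 = 9.
No covering selection has total cost below 9.

9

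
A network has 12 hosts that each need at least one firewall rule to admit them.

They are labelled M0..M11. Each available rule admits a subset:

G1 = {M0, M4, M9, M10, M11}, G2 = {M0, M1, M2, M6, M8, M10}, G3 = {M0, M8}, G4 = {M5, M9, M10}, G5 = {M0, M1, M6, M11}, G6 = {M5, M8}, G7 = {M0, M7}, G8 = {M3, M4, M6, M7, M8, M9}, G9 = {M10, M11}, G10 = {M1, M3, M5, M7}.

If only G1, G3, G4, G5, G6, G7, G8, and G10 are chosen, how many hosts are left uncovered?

1

Union of G1, G3, G4, G5, G6, G7, G8, G10 = {M0, M1, M3, M4, M5, M6, M7, M8, M9, M10, M11}.
Not covered: M2 — 1 host.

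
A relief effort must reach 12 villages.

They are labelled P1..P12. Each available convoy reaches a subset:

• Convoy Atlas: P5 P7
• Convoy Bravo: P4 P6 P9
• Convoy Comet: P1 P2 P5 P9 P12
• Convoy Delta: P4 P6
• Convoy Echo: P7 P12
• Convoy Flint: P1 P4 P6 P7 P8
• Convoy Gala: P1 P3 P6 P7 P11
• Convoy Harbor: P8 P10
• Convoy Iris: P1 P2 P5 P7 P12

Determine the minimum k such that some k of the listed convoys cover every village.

4

Take {Comet, Delta, Gala, Harbor}. Their union is {P1, P2, P3, P4, P5, P6, P7, P8, P9, P10, P11, P12}, which is all 12 villages.
No 3 of the 9 convoys cover everything (all 84 combinations miss at least one village), so 4 is optimal.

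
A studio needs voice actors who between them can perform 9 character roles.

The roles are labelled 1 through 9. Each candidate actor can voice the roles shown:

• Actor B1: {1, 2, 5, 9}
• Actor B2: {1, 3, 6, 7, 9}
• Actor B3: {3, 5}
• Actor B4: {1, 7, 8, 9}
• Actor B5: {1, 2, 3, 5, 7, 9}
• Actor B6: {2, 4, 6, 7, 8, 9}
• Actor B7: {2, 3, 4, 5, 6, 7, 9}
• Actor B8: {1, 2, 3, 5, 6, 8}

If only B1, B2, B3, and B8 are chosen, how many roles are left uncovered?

Union of B1, B2, B3, B8 = {1, 2, 3, 5, 6, 7, 8, 9}.
Not covered: 4 — 1 role.

1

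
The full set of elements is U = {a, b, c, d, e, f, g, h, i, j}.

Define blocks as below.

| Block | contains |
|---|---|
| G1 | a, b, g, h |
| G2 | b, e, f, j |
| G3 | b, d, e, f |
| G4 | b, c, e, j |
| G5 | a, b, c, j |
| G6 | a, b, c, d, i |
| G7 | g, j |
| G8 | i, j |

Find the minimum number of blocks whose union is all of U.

3

G1 and G2 and G6 together: G1 ∪ G2 ∪ G6 = {a, b, c, d, e, f, g, h, i, j} — every element is covered.
Only G1 contains h, so G1 is forced; the remaining 6 elements need at least 2 more blocks (each remaining block adds at most 3) — so at least 3 blocks are needed, and 3 is optimal.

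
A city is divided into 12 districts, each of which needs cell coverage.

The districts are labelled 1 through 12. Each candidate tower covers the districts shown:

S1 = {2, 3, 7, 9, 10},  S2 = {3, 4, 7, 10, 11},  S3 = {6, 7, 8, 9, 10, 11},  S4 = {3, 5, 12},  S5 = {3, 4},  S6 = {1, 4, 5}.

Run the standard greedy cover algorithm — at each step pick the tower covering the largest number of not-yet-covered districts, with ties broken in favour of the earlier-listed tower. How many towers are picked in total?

Greedy: pick S3 (covers 6 new) → pick S4 (covers 3 new) → pick S6 (covers 2 new) → pick S1 (covers 1 new). Total picks: 4.

4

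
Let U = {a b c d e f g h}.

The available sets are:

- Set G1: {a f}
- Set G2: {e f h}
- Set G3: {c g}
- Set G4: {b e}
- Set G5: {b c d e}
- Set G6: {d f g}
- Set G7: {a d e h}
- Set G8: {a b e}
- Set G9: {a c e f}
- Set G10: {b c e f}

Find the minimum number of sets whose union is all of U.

G5 and G6 and G7 together: G5 ∪ G6 ∪ G7 = {a, b, c, d, e, f, g, h} — every element is covered.
No 2 of the 10 sets cover everything (all 45 combinations miss at least one element), so 3 is optimal.

3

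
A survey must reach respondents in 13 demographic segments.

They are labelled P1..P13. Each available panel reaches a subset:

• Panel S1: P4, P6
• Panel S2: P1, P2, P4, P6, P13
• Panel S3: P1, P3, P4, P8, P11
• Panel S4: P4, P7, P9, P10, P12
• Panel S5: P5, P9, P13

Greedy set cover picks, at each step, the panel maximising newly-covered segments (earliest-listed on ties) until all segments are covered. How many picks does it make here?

4

Greedy: pick S2 (covers 5 new) → pick S4 (covers 4 new) → pick S3 (covers 3 new) → pick S5 (covers 1 new). Total picks: 4.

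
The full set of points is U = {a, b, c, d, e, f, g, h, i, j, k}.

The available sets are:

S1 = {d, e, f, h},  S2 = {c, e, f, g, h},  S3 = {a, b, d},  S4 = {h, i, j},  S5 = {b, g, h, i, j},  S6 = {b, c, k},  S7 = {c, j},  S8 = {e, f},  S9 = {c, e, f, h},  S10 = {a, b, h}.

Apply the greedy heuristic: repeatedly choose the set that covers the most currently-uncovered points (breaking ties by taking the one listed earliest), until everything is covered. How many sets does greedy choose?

Greedy: pick S2 (covers 5 new) → pick S3 (covers 3 new) → pick S4 (covers 2 new) → pick S6 (covers 1 new). Total picks: 4.

4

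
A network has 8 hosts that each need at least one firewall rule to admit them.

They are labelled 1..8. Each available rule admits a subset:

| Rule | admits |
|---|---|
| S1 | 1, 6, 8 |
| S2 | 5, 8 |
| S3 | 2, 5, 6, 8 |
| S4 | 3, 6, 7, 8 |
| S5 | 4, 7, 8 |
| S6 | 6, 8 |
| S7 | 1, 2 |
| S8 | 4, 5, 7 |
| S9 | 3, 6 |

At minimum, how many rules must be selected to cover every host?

3

S4 and S7 and S8 together: S4 ∪ S7 ∪ S8 = {1, 2, 3, 4, 5, 6, 7, 8} — every host is covered.
No 2 of the 9 rules cover everything (all 36 combinations miss at least one host), so 3 is optimal.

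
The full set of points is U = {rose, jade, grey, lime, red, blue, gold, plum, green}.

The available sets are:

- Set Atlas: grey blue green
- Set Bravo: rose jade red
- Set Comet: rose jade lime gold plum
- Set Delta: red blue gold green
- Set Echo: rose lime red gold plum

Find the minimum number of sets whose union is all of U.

3

Atlas and Comet and Echo together: Atlas ∪ Comet ∪ Echo = {rose, jade, grey, lime, red, blue, gold, plum, green} — every point is covered.
Only Atlas contains grey, so Atlas is forced; the remaining 6 points need at least 2 more sets (each remaining set adds at most 5) — so at least 3 sets are needed, and 3 is optimal.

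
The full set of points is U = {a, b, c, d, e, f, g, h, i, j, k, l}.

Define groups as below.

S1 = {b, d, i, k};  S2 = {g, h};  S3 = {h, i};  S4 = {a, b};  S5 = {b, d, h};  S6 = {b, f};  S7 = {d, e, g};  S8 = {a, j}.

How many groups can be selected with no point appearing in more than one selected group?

S3, S6, S7, S8 are pairwise disjoint (S3={h,i}; S6={b,f}; S7={d,e,g}; S8={a,j}).
Every remaining group overlaps one of these, and no 5 of the listed groups are pairwise disjoint, so 4 is the maximum.

4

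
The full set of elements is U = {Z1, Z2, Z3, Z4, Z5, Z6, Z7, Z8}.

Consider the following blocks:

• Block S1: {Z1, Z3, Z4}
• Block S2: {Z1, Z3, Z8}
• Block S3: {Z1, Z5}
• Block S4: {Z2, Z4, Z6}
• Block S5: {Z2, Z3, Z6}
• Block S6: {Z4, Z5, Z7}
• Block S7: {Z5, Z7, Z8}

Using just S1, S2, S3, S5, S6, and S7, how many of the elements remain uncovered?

0

Union of S1, S2, S3, S5, S6, S7 = {Z1, Z2, Z3, Z4, Z5, Z6, Z7, Z8} — that's every element, so 0 are uncovered.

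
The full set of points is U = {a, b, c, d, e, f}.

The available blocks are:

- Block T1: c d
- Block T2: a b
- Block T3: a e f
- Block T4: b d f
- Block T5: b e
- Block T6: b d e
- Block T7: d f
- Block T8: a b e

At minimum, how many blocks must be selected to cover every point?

T1, T3, and T4 cover everything between them: the union {a, b, c, d, e, f} is all of U.
Only T1 contains c, so T1 is forced; the remaining 4 points need at least 2 more blocks (each remaining block adds at most 3) — so at least 3 blocks are needed, and 3 is optimal.

3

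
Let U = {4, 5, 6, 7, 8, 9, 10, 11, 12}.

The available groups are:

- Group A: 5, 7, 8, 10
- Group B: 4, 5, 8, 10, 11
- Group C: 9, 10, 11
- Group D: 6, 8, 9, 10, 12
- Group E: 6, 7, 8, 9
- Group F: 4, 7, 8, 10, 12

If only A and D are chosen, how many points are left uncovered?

Union of A, D = {5, 6, 7, 8, 9, 10, 12}.
Not covered: 4, 11 — 2 points.

2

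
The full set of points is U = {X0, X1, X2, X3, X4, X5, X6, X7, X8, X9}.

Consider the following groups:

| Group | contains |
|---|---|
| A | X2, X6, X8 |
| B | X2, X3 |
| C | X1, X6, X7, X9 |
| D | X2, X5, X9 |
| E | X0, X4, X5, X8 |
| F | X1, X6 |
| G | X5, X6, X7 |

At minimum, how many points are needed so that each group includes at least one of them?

3

The 3 points {X2, X6, X8} hit every group.
The groups B, C, E are pairwise disjoint, so any hitting set needs a separate point for each — at least 3. Hence 3 is optimal.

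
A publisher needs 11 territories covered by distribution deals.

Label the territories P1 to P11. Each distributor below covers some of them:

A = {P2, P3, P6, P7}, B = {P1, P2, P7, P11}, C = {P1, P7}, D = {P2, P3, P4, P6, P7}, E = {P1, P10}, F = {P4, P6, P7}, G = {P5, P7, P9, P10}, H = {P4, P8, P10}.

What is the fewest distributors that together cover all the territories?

B and D and G and H together: B ∪ D ∪ G ∪ H = {P1, P2, P3, P4, P5, P6, P7, P8, P9, P10, P11} — every territory is covered.
Only B contains P11, so B is forced; the remaining 7 territories need at least 3 more distributors (each remaining distributor adds at most 3) — so at least 4 distributors are needed, and 4 is optimal.

4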